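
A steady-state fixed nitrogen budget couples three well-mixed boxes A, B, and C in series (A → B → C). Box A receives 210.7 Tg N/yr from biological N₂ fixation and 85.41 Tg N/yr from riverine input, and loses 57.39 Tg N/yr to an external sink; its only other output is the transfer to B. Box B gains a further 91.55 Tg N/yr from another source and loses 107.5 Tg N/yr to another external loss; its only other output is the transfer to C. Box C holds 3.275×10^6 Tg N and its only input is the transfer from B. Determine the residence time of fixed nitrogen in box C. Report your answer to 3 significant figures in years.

14700 yr

Box A: F(A→B) = (210.7 + 85.41) − 57.39 = 238.72 Tg N/yr.
Box B: F(B→C) = (238.72 + 91.55) − 107.5 = 222.77 Tg N/yr.
Box C throughput = its input = 222.77 Tg N/yr; τ = 3.275×10^6 / 222.77 = 14700 yr.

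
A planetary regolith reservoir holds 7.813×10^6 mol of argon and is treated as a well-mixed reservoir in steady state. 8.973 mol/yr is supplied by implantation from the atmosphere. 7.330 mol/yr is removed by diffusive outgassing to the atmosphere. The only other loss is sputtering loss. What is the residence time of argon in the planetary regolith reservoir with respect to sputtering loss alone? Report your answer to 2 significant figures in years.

4.8×10^6 yr

At steady state ΣF_in = ΣF_out.
ΣF_in = 8.9730 mol/yr.
Sputtering loss flux = ΣF_in − (7.330) = 8.9730 − 7.330 = 1.643 mol/yr.
τ = M / F = 7.813×10^6 / 1.643 = 4.755×10^6 yr.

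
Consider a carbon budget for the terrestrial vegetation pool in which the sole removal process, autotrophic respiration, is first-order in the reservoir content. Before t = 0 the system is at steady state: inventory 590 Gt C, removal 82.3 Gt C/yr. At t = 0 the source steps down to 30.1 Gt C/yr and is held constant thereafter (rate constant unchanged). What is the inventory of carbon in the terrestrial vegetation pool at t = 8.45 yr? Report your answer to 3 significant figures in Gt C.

331 Gt C

The sink rate constant is k = F₀/M₀ = 82.3/590 = 0.1395 yr⁻¹.
Solving dM/dt = F₁ − kM with M(0) = M₀ gives M(t) = F₁/k + (M₀ − F₁/k)·e^(−kt).
F₁/k = 30.1/0.1395 = 215.78 Gt C; kt = 0.1395 × 8.45 = 1.179, e^(−kt) = 0.3077.
M(8.45) = 215.78 + (590 − 215.78) × 0.3077 = 215.78 + 115.1 = 330.92 Gt C.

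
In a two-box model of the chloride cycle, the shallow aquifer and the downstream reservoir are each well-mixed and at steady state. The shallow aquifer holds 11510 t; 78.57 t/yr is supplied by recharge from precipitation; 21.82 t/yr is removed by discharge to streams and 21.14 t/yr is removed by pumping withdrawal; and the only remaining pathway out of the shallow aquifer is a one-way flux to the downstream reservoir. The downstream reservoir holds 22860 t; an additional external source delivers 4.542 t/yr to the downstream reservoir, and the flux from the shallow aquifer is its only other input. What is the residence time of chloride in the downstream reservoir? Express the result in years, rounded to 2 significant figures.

570 yr

Balance the shallow aquifer: ΣF_in = 78.570 t/yr.
Flux to the downstream reservoir = ΣF_in − (21.82 + 21.14) = 35.610 t/yr.
Total input to the downstream reservoir = 35.610 + 4.542 = 40.152 t/yr; at steady state this equals its total output.
τ = M / F = 22860 / 40.152 = 569.3 yr.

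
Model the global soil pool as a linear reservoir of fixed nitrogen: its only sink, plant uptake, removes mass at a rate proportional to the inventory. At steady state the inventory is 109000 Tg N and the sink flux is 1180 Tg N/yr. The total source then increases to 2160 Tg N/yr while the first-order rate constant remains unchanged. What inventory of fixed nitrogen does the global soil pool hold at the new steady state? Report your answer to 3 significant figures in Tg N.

Rate constant k = F/M = 1180 / 109000 = 0.01083 yr⁻¹.
At the new steady state, source = k·M_new ⇒ M_new = 2160 / 0.01083 = 199500 Tg N.
(Equivalently M_new = M × F_new/F_old = 109000 × 2160/1180.)

200000 Tg N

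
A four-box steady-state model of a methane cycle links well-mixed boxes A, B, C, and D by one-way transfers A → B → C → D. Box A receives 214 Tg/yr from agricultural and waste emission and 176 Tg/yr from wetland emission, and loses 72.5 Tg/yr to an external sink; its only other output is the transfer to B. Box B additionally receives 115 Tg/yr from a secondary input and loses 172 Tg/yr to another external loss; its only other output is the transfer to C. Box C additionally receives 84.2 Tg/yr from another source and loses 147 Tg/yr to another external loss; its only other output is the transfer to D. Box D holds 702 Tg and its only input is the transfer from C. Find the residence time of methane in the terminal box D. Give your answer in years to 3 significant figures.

Box A: F(A→B) = (214 + 176) − 72.5 = 317.50 Tg/yr.
Box B: F(B→C) = (317.50 + 115) − 172 = 260.50 Tg/yr.
Box C: F(C→D) = (260.50 + 84.2) − 147 = 197.70 Tg/yr.
Box D throughput = its input = 197.70 Tg/yr; τ = 702 / 197.70 = 3.551 yr.

3.55 yr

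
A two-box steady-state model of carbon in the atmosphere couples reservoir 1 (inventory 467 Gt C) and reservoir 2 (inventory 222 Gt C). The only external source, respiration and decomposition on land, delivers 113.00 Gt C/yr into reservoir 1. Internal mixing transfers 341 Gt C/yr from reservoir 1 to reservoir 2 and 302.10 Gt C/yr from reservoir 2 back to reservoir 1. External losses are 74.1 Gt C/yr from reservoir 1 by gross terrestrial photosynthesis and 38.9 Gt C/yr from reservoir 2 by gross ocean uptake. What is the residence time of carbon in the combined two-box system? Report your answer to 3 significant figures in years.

For the system as a whole, the A↔B exchange is internal and contributes nothing to the throughput; only the external sinks remove mass.
M_total = 467 + 222 = 689.00 Gt C.
ΣF_external_out = 74.1 + 38.9 = 113.00 Gt C/yr.
τ = M_total / ΣF_ext = 689.00 / 113.00 = 6.097 yr.

6.10 yr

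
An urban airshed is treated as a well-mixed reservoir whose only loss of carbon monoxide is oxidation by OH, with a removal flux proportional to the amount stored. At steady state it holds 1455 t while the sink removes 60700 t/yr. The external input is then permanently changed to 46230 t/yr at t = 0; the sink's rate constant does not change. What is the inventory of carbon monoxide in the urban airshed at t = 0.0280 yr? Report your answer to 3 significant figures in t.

1220 t

τ = M₀/F₀ = 1455/60700 = 0.02397 yr; rate constant k = 1/τ.
New steady state M_∞ = F₁/k = F₁·τ = 46230 × 0.02397 = 1108.1 t.
M(t) = M_∞ + (M₀ − M_∞)·e^(−t/τ); t/τ = 0.0280/0.02397 = 1.168, so e^(−t/τ) = 0.3110.
M(t) = 1108.1 + 346.9 × 0.3110 = 1216.0 t.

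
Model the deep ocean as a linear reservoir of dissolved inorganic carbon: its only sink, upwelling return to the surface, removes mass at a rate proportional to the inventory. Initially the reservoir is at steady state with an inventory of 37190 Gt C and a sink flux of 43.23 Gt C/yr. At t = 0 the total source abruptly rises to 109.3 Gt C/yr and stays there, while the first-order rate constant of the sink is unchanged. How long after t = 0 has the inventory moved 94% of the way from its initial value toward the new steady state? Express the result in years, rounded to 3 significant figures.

τ = M₀/F₀ = 37190/43.23 = 860.3 yr.
The remaining gap fraction is e^(−t/τ); 94% covered ⇒ e^(−t/τ) = 0.0600.
t = −τ ln(0.0600) = 860.3 × 2.813 = 2420 yr.

2420 yr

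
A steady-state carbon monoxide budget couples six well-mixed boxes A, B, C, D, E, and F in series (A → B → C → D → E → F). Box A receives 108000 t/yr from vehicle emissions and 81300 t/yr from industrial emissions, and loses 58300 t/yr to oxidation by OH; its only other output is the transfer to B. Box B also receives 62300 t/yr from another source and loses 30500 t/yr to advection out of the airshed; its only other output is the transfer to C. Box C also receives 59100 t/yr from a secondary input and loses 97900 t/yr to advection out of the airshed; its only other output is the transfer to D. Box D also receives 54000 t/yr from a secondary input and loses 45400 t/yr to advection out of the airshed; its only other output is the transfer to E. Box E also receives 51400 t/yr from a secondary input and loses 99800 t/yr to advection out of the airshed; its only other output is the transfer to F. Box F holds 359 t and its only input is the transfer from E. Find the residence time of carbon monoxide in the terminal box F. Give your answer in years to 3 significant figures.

Box A: F(A→B) = (108000 + 81300) − 58300 = 131000 t/yr.
Box B: F(B→C) = (131000 + 62300) − 30500 = 162800 t/yr.
Box C: F(C→D) = (162800 + 59100) − 97900 = 124000 t/yr.
Box D: F(D→E) = (124000 + 54000) − 45400 = 132600 t/yr.
Box E: F(E→F) = (132600 + 51400) − 99800 = 84200 t/yr.
Box F throughput = its input = 84200 t/yr; τ = 359 / 84200 = 0.004264 yr.

0.00426 yr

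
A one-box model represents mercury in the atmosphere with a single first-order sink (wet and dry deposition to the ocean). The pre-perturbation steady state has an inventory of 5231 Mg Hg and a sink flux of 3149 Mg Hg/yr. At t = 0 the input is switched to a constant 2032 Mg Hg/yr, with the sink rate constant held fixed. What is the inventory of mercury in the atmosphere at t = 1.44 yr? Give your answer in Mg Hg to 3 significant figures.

4160 Mg Hg

Residence time τ = M₀/F₀ = 1.661 yr. The eventual steady state is M_∞ = M₀·(F₁/F₀) = 5231 × 2032/3149 = 3375.5 Mg Hg.
The anomaly ΔM(t) = M(t) − M_∞ decays as ΔM₀·e^(−t/τ) with ΔM₀ = 5231 − 3375.5 = 1856 Mg Hg.
At t = 1.44 yr, e^(−t/τ) = e^(−0.8669) = 0.4203, so ΔM = 779.8 Mg Hg and M = 3375.5 + 779.8 = 4155.3 Mg Hg.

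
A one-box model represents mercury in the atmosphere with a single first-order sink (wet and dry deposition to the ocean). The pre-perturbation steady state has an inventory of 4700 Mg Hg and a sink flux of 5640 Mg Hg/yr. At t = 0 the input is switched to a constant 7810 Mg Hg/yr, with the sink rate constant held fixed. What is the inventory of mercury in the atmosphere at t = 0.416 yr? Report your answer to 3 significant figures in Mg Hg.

5410 Mg Hg

The sink rate constant is k = F₀/M₀ = 5640/4700 = 1.200 yr⁻¹.
Solving dM/dt = F₁ − kM with M(0) = M₀ gives M(t) = F₁/k + (M₀ − F₁/k)·e^(−kt).
F₁/k = 7810/1.200 = 6508.3 Mg Hg; kt = 1.200 × 0.416 = 0.4992, e^(−kt) = 0.6070.
M(0.416) = 6508.3 + (4700 − 6508.3) × 0.6070 = 6508.3 − 1098 = 5410.6 Mg Hg.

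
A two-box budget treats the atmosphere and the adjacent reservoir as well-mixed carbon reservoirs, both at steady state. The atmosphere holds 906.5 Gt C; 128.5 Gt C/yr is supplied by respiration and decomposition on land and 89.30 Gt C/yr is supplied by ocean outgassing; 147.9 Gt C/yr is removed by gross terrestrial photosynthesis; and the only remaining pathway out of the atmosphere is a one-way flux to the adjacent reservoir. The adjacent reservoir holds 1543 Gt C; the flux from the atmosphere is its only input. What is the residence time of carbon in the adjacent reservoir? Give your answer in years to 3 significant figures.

22.1 yr

Balance the atmosphere: ΣF_in = 128.5 + 89.30 = 217.80 Gt C/yr.
Flux to the adjacent reservoir = ΣF_in − (147.9) = 69.900 Gt C/yr.
At steady state the output of the adjacent reservoir equals its input, 69.900 Gt C/yr.
τ = M / F = 1543 / 69.900 = 22.07 yr.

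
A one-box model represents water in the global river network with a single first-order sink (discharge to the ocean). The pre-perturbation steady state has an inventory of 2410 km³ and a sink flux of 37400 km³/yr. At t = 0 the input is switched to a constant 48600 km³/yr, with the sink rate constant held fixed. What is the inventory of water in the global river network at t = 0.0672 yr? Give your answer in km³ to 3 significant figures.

τ = M₀/F₀ = 2410/37400 = 0.06444 yr; rate constant k = 1/τ.
New steady state M_∞ = F₁/k = F₁·τ = 48600 × 0.06444 = 3131.7 km³.
M(t) = M_∞ + (M₀ − M_∞)·e^(−t/τ); t/τ = 0.0672/0.06444 = 1.043, so e^(−t/τ) = 0.3524.
M(t) = 3131.7 − 721.7 × 0.3524 = 2877.3 km³.

2880 km³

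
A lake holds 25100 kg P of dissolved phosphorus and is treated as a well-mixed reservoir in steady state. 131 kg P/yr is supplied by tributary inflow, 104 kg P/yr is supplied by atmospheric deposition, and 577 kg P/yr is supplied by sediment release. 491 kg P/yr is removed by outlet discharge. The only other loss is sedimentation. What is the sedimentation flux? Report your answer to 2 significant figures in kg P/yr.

At steady state ΣF_in = ΣF_out.
ΣF_in = 131 + 104 + 577 = 812.00 kg P/yr.
Sedimentation flux = ΣF_in − (491) = 812.00 − 491.0 = 321.0 kg P/yr.

320 kg P/yr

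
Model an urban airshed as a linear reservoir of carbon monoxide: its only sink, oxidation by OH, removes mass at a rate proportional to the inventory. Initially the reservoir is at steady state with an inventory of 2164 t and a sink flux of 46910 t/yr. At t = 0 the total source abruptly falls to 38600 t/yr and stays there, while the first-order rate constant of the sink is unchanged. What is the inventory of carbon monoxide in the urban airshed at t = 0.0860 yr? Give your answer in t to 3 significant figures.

1840 t

τ = M₀/F₀ = 2164/46910 = 0.04613 yr; rate constant k = 1/τ.
New steady state M_∞ = F₁/k = F₁·τ = 38600 × 0.04613 = 1780.7 t.
M(t) = M_∞ + (M₀ − M_∞)·e^(−t/τ); t/τ = 0.0860/0.04613 = 1.864, so e^(−t/τ) = 0.1550.
M(t) = 1780.7 + 383.3 × 0.1550 = 1840.1 t.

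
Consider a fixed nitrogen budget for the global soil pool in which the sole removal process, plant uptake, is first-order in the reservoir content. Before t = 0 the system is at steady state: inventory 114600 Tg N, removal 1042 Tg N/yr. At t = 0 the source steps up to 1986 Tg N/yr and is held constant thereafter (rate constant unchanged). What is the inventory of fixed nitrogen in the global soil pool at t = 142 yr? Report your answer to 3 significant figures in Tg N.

190000 Tg N

τ = M₀/F₀ = 114600/1042 = 110.0 yr; rate constant k = 1/τ.
New steady state M_∞ = F₁/k = F₁·τ = 1986 × 110.0 = 218420 Tg N.
M(t) = M_∞ + (M₀ − M_∞)·e^(−t/τ); t/τ = 142/110.0 = 1.291, so e^(−t/τ) = 0.2750.
M(t) = 218420 − 103800 × 0.2750 = 189880 Tg N.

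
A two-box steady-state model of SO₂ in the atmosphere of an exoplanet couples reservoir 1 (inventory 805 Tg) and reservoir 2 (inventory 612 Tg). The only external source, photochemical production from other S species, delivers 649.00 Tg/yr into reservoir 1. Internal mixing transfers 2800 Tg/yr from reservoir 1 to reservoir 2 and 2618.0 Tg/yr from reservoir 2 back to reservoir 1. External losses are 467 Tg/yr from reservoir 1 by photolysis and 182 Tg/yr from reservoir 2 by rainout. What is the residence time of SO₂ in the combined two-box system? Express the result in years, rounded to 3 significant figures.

2.18 yr

Treat the two boxes together as one reservoir: the mixing fluxes between them are internal recycling, so τ = ΣM / Σ(external losses).
M_total = 805 + 612 = 1417.0 Tg.
ΣF_external_out = 467 + 182 = 649.00 Tg/yr.
τ = M_total / ΣF_ext = 1417.0 / 649.00 = 2.183 yr.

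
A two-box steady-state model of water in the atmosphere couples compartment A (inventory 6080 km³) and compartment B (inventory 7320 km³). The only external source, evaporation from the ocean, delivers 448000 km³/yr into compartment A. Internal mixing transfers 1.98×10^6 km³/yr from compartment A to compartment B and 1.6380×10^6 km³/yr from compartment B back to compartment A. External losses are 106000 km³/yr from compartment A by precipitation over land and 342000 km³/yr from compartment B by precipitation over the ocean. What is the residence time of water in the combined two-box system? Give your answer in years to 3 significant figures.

For the system as a whole, the A↔B exchange is internal and contributes nothing to the throughput; only the external sinks remove mass.
M_total = 6080 + 7320 = 13400 km³.
ΣF_external_out = 106000 + 342000 = 448000 km³/yr.
τ = M_total / ΣF_ext = 13400 / 448000 = 0.02991 yr.

0.0299 yr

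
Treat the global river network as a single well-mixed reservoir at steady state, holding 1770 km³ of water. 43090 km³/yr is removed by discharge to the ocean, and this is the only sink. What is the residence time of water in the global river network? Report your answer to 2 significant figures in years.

0.041 yr

τ = M / F = 1770 / 43090 = 0.04108 yr.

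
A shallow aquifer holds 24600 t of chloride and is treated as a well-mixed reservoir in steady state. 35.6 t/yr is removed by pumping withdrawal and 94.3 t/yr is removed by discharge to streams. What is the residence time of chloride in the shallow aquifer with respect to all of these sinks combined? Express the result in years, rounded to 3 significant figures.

Total removal flux = 35.6 + 94.3 = 129.90 t/yr.
τ = M / ΣF_out = 24600 / 129.90 = 189.4 yr.

189 yr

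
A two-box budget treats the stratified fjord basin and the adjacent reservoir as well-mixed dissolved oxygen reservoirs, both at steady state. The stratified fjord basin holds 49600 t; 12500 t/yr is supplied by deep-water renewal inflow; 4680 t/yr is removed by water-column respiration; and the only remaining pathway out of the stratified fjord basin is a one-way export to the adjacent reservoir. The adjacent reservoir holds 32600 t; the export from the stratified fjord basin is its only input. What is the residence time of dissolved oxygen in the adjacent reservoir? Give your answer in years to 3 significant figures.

Balance the stratified fjord basin: ΣF_in = 12500 t/yr.
Export to the adjacent reservoir = ΣF_in − (4680) = 7820.0 t/yr.
At steady state the output of the adjacent reservoir equals its input, 7820.0 t/yr.
τ = M / F = 32600 / 7820.0 = 4.169 yr.

4.17 yr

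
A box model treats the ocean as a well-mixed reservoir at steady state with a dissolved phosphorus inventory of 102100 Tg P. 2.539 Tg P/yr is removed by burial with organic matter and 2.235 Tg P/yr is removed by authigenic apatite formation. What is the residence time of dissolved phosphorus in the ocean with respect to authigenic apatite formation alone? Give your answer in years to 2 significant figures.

Residence time with respect to a single sink: τ = M / F_sink.
τ = 102100 / 2.235 = 45680 yr.

46000 yr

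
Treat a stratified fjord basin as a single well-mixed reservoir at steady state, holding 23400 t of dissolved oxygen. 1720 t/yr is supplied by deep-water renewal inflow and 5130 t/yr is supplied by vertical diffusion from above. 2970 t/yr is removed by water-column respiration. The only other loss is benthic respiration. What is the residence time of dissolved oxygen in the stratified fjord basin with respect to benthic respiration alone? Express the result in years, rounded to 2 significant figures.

At steady state ΣF_in = ΣF_out.
ΣF_in = 1720 + 5130 = 6850.0 t/yr.
Benthic respiration flux = ΣF_in − (2970) = 6850.0 − 2970 = 3880 t/yr.
τ = M / F = 23400 / 3880 = 6.031 yr.

6.0 yr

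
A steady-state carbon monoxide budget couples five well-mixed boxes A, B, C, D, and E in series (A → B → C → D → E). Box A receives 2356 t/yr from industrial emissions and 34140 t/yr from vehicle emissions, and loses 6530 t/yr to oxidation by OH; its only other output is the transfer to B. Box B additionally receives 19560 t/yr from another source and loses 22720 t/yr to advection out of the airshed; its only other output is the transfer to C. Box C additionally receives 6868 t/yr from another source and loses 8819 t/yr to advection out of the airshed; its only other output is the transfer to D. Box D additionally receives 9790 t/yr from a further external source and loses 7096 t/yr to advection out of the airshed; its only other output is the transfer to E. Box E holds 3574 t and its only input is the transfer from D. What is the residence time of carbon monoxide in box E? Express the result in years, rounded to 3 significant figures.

0.130 yr

Box A: F(A→B) = (2356 + 34140) − 6530 = 29966 t/yr.
Box B: F(B→C) = (29966 + 19560) − 22720 = 26806 t/yr.
Box C: F(C→D) = (26806 + 6868) − 8819 = 24855 t/yr.
Box D: F(D→E) = (24855 + 9790) − 7096 = 27549 t/yr.
Box E throughput = its input = 27549 t/yr; τ = 3574 / 27549 = 0.1297 yr.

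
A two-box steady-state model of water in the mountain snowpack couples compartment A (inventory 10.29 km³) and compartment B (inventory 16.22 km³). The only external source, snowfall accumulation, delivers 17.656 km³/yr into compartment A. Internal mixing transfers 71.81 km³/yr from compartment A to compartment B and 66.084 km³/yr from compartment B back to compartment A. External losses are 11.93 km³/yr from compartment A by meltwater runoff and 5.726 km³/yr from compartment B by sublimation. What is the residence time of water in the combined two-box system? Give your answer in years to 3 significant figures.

1.50 yr

Residence time in the combined system uses the total inventory and the total *external* removal — internal exchanges between the two boxes cancel.
M_total = 10.29 + 16.22 = 26.510 km³.
ΣF_external_out = 11.93 + 5.726 = 17.656 km³/yr.
τ = M_total / ΣF_ext = 26.510 / 17.656 = 1.501 yr.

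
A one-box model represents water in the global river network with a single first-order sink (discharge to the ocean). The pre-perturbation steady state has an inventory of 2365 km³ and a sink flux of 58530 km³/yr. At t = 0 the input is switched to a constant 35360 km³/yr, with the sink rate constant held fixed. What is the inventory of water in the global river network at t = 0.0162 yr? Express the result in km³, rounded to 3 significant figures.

2060 km³

Residence time τ = M₀/F₀ = 0.04041 yr. The eventual steady state is M_∞ = M₀·(F₁/F₀) = 2365 × 35360/58530 = 1428.8 km³.
The anomaly ΔM(t) = M(t) − M_∞ decays as ΔM₀·e^(−t/τ) with ΔM₀ = 2365 − 1428.8 = 936.2 km³.
At t = 0.0162 yr, e^(−t/τ) = e^(−0.4009) = 0.6697, so ΔM = 627.0 km³ and M = 1428.8 + 627.0 = 2055.8 km³.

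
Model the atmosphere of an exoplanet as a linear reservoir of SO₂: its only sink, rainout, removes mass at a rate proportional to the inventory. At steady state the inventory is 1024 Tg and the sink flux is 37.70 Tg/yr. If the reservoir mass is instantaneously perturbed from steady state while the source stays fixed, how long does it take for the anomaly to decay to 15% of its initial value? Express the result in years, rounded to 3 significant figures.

For a linear reservoir the anomaly decays as exp(−t/τ) with τ = M/F = 1024/37.70 = 27.16 yr.
exp(−t/τ) = 0.15 ⇒ t = −τ ln(0.15) = 27.16 × 1.897 = 51.53 yr.

51.5 yr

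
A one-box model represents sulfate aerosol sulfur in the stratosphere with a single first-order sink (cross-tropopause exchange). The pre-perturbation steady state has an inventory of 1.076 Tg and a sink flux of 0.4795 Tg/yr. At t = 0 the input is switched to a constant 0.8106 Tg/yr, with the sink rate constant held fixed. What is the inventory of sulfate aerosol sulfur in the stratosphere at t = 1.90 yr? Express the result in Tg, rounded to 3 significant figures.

τ = M₀/F₀ = 1.076/0.4795 = 2.244 yr; rate constant k = 1/τ.
New steady state M_∞ = F₁/k = F₁·τ = 0.8106 × 2.244 = 1.8190 Tg.
M(t) = M_∞ + (M₀ − M_∞)·e^(−t/τ); t/τ = 1.90/2.244 = 0.8467, so e^(−t/τ) = 0.4288.
M(t) = 1.8190 − 0.7430 × 0.4288 = 1.5004 Tg.

1.50 Tg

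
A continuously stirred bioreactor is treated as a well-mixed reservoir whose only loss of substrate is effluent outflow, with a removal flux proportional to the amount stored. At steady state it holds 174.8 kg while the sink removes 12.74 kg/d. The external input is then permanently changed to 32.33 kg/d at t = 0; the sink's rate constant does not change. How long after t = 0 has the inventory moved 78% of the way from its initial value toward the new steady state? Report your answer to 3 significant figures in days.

τ = M₀/F₀ = 174.8/12.74 = 13.72 d.
The remaining gap fraction is e^(−t/τ); 78% covered ⇒ e^(−t/τ) = 0.220.
t = −τ ln(0.220) = 13.72 × 1.514 = 20.77 d.

20.8 d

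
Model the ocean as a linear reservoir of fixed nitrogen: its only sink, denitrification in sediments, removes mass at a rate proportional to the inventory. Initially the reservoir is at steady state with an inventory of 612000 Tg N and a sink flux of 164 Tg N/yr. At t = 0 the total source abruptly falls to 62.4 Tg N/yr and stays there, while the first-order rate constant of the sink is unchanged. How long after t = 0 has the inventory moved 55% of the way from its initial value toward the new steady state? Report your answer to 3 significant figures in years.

τ = M₀/F₀ = 612000/164 = 3732 yr.
The remaining gap fraction is e^(−t/τ); 55% covered ⇒ e^(−t/τ) = 0.450.
t = −τ ln(0.450) = 3732 × 0.7985 = 2980 yr.

2980 yr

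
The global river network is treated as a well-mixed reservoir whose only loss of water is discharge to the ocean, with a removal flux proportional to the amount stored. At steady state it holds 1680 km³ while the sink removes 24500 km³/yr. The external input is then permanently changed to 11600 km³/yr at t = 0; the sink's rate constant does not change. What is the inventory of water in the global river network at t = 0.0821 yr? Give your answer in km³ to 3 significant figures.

1060 km³

Residence time τ = M₀/F₀ = 0.06857 yr. The eventual steady state is M_∞ = M₀·(F₁/F₀) = 1680 × 11600/24500 = 795.43 km³.
The anomaly ΔM(t) = M(t) − M_∞ decays as ΔM₀·e^(−t/τ) with ΔM₀ = 1680 − 795.43 = 884.6 km³.
At t = 0.0821 yr, e^(−t/τ) = e^(−1.197) = 0.3020, so ΔM = 267.2 km³ and M = 795.43 + 267.2 = 1062.6 km³.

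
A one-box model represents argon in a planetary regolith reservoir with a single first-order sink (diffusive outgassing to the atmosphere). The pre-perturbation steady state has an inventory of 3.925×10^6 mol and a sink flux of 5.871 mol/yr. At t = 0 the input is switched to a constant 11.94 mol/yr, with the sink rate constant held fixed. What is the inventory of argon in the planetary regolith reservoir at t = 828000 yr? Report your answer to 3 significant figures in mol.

The sink rate constant is k = F₀/M₀ = 5.871/3.925×10^6 = 1.496×10^-6 yr⁻¹.
Solving dM/dt = F₁ − kM with M(0) = M₀ gives M(t) = F₁/k + (M₀ − F₁/k)·e^(−kt).
F₁/k = 11.94/1.496×10^-6 = 7.9824×10^6 mol; kt = 1.496×10^-6 × 828000 = 1.239, e^(−kt) = 0.2898.
M(828000) = 7.9824×10^6 + (3.925×10^6 − 7.9824×10^6) × 0.2898 = 7.9824×10^6 − 1.176×10^6 = 6.8065×10^6 mol.

6.81×10^6 mol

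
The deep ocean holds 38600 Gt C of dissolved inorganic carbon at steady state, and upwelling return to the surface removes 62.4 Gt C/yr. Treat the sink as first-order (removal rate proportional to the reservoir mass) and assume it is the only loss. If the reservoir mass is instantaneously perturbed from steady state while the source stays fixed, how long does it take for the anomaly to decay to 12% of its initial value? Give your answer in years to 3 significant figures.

1310 yr

For a linear reservoir the anomaly decays as exp(−t/τ) with τ = M/F = 38600/62.4 = 618.6 yr.
exp(−t/τ) = 0.12 ⇒ t = −τ ln(0.12) = 618.6 × 2.120 = 1312 yr.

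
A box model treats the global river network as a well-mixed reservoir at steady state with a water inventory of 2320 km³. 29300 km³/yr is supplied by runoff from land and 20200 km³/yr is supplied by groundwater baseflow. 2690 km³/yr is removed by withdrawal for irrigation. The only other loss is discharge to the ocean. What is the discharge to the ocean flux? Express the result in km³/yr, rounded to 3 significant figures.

46800 km³/yr

At steady state ΣF_in = ΣF_out.
ΣF_in = 29300 + 20200 = 49500 km³/yr.
Discharge to the ocean flux = ΣF_in − (2690) = 49500 − 2690 = 46810 km³/yr.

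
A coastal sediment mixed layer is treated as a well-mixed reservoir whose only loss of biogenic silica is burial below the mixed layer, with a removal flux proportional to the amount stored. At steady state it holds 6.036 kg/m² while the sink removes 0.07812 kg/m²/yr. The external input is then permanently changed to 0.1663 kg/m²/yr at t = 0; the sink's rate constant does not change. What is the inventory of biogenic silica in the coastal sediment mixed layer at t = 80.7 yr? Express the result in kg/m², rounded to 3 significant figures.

τ = M₀/F₀ = 6.036/0.07812 = 77.27 yr; rate constant k = 1/τ.
New steady state M_∞ = F₁/k = F₁·τ = 0.1663 × 77.27 = 12.849 kg/m².
M(t) = M_∞ + (M₀ − M_∞)·e^(−t/τ); t/τ = 80.7/77.27 = 1.044, so e^(−t/τ) = 0.3519.
M(t) = 12.849 − 6.813 × 0.3519 = 10.452 kg/m².

10.5 kg/m²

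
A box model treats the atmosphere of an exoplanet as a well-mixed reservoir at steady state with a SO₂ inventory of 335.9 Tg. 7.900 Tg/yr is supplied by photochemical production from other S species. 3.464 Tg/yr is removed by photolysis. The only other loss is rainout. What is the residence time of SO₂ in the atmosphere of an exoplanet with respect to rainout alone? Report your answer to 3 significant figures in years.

75.7 yr

At steady state ΣF_in = ΣF_out.
ΣF_in = 7.9000 Tg/yr.
Rainout flux = ΣF_in − (3.464) = 7.9000 − 3.464 = 4.436 Tg/yr.
τ = M / F = 335.9 / 4.436 = 75.72 yr.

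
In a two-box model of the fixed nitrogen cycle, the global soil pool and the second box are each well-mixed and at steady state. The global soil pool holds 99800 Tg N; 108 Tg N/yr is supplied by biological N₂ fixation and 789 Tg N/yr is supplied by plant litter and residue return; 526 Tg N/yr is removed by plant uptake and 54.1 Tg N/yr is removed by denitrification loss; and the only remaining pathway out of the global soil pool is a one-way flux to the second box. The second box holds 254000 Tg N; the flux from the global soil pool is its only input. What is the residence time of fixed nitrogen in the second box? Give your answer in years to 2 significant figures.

800 yr

Balance the global soil pool: ΣF_in = 108 + 789 = 897.00 Tg N/yr.
Flux to the second box = ΣF_in − (526 + 54.1) = 316.90 Tg N/yr.
At steady state the output of the second box equals its input, 316.90 Tg N/yr.
τ = M / F = 254000 / 316.90 = 801.5 yr.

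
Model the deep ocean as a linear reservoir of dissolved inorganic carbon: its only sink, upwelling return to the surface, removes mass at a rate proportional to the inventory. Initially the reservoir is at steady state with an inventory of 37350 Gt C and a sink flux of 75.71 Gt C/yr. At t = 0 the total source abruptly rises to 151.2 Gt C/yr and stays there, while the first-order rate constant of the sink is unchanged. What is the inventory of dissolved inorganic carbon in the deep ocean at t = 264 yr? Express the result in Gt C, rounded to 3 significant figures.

52800 Gt C

τ = M₀/F₀ = 37350/75.71 = 493.3 yr; rate constant k = 1/τ.
New steady state M_∞ = F₁/k = F₁·τ = 151.2 × 493.3 = 74591 Gt C.
M(t) = M_∞ + (M₀ − M_∞)·e^(−t/τ); t/τ = 264/493.3 = 0.5351, so e^(−t/τ) = 0.5856.
M(t) = 74591 − 37240 × 0.5856 = 52783 Gt C.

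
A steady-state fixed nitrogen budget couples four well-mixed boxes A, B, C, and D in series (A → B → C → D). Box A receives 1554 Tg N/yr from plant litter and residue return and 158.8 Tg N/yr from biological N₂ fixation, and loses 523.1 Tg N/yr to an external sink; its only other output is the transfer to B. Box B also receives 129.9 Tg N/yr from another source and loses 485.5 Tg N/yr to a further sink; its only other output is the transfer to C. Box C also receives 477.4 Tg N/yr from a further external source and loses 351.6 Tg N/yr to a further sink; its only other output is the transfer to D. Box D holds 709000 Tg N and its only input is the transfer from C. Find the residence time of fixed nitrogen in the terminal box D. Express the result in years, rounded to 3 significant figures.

739 yr

Box A: F(A→B) = (1554 + 158.8) − 523.1 = 1189.7 Tg N/yr.
Box B: F(B→C) = (1189.7 + 129.9) − 485.5 = 834.10 Tg N/yr.
Box C: F(C→D) = (834.10 + 477.4) − 351.6 = 959.90 Tg N/yr.
Box D throughput = its input = 959.90 Tg N/yr; τ = 709000 / 959.90 = 738.6 yr.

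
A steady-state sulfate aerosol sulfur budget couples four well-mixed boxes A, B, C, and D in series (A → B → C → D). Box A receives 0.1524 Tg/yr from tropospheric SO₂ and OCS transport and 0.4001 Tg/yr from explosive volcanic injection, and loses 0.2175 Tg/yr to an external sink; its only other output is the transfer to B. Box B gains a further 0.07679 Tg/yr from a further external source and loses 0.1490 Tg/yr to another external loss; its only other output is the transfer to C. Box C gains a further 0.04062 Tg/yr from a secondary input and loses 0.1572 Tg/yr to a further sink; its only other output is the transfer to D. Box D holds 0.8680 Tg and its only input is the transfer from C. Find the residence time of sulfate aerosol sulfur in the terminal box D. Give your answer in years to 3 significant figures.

5.94 yr

Box A: F(A→B) = (0.1524 + 0.4001) − 0.2175 = 0.33500 Tg/yr.
Box B: F(B→C) = (0.33500 + 0.07679) − 0.1490 = 0.26279 Tg/yr.
Box C: F(C→D) = (0.26279 + 0.04062) − 0.1572 = 0.14621 Tg/yr.
Box D throughput = its input = 0.14621 Tg/yr; τ = 0.8680 / 0.14621 = 5.937 yr.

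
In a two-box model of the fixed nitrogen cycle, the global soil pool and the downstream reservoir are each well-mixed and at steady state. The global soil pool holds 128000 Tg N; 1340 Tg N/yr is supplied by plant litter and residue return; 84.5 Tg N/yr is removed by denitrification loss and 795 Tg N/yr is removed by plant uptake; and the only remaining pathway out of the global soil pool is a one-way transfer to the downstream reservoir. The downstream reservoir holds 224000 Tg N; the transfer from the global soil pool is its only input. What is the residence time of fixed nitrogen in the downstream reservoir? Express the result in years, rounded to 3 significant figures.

Balance the global soil pool: ΣF_in = 1340.0 Tg N/yr.
Transfer to the downstream reservoir = ΣF_in − (84.5 + 795) = 460.50 Tg N/yr.
At steady state the output of the downstream reservoir equals its input, 460.50 Tg N/yr.
τ = M / F = 224000 / 460.50 = 486.4 yr.

486 yr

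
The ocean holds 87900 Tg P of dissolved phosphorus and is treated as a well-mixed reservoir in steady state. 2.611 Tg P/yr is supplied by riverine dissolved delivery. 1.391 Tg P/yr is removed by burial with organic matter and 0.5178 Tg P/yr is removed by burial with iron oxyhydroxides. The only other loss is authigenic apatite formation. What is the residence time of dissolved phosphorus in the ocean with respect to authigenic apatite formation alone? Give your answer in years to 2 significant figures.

At steady state ΣF_in = ΣF_out.
ΣF_in = 2.6110 Tg P/yr.
Authigenic apatite formation flux = ΣF_in − (1.391 + 0.5178) = 2.6110 − 1.909 = 0.7022 Tg P/yr.
τ = M / F = 87900 / 0.7022 = 125200 yr.

130000 yr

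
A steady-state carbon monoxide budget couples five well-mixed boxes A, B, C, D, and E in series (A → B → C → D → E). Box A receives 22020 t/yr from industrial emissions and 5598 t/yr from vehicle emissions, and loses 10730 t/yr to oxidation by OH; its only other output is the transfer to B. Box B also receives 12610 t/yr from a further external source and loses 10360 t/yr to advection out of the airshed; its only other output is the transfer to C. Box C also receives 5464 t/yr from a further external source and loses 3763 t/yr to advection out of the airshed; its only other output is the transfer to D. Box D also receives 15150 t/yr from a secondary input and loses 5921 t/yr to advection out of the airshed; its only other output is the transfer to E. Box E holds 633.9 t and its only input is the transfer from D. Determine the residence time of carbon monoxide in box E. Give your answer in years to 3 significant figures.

0.0211 yr

Box A: F(A→B) = (22020 + 5598) − 10730 = 16888 t/yr.
Box B: F(B→C) = (16888 + 12610) − 10360 = 19138 t/yr.
Box C: F(C→D) = (19138 + 5464) − 3763 = 20839 t/yr.
Box D: F(D→E) = (20839 + 15150) − 5921 = 30068 t/yr.
Box E throughput = its input = 30068 t/yr; τ = 633.9 / 30068 = 0.02108 yr.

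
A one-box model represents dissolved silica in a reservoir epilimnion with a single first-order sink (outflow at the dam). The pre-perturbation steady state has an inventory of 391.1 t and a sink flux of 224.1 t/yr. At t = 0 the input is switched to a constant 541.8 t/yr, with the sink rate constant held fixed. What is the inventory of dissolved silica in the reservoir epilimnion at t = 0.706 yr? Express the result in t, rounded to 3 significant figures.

576 t

Residence time τ = M₀/F₀ = 1.745 yr. The eventual steady state is M_∞ = M₀·(F₁/F₀) = 391.1 × 541.8/224.1 = 945.55 t.
The anomaly ΔM(t) = M(t) − M_∞ decays as ΔM₀·e^(−t/τ) with ΔM₀ = 391.1 − 945.55 = −554.5 t.
At t = 0.706 yr, e^(−t/τ) = e^(−0.4045) = 0.6673, so ΔM = −370.0 t and M = 945.55 − 370.0 = 575.57 t.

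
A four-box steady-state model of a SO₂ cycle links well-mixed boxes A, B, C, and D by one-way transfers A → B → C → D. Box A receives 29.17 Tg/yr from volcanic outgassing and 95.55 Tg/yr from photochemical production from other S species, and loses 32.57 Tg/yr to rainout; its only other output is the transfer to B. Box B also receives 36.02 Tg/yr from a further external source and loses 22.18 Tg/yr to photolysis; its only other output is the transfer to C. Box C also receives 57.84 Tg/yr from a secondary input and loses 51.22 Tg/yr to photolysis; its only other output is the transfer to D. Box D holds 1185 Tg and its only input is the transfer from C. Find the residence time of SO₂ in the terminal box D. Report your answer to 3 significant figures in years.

10.5 yr

Box A: F(A→B) = (29.17 + 95.55) − 32.57 = 92.150 Tg/yr.
Box B: F(B→C) = (92.150 + 36.02) − 22.18 = 105.99 Tg/yr.
Box C: F(C→D) = (105.99 + 57.84) − 51.22 = 112.61 Tg/yr.
Box D throughput = its input = 112.61 Tg/yr; τ = 1185 / 112.61 = 10.52 yr.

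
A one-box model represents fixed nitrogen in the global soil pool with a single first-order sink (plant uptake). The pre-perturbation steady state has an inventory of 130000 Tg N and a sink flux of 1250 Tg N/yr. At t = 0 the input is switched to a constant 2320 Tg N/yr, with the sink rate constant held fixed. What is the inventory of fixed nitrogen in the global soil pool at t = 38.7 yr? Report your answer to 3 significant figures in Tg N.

165000 Tg N

τ = M₀/F₀ = 130000/1250 = 104.0 yr; rate constant k = 1/τ.
New steady state M_∞ = F₁/k = F₁·τ = 2320 × 104.0 = 241280 Tg N.
M(t) = M_∞ + (M₀ − M_∞)·e^(−t/τ); t/τ = 38.7/104.0 = 0.3721, so e^(−t/τ) = 0.6893.
M(t) = 241280 − 111300 × 0.6893 = 164580 Tg N.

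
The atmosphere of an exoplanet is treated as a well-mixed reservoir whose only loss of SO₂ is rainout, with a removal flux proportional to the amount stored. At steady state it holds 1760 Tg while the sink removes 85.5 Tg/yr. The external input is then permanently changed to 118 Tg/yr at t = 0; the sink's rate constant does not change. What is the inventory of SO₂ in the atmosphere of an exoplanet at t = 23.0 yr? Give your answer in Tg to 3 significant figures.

The sink rate constant is k = F₀/M₀ = 85.5/1760 = 0.04858 yr⁻¹.
Solving dM/dt = F₁ − kM with M(0) = M₀ gives M(t) = F₁/k + (M₀ − F₁/k)·e^(−kt).
F₁/k = 118/0.04858 = 2429.0 Tg; kt = 0.04858 × 23.0 = 1.117, e^(−kt) = 0.3272.
M(23.0) = 2429.0 + (1760 − 2429.0) × 0.3272 = 2429.0 − 218.9 = 2210.1 Tg.

2210 Tg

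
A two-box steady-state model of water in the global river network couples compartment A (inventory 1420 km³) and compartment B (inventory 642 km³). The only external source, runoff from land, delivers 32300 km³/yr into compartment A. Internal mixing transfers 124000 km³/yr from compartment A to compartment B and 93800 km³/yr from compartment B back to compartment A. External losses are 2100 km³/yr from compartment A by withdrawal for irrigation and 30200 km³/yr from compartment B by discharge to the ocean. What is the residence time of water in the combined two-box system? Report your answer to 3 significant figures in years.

0.0638 yr

For the system as a whole, the A↔B exchange is internal and contributes nothing to the throughput; only the external sinks remove mass.
M_total = 1420 + 642 = 2062.0 km³.
ΣF_external_out = 2100 + 30200 = 32300 km³/yr.
τ = M_total / ΣF_ext = 2062.0 / 32300 = 0.06384 yr.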